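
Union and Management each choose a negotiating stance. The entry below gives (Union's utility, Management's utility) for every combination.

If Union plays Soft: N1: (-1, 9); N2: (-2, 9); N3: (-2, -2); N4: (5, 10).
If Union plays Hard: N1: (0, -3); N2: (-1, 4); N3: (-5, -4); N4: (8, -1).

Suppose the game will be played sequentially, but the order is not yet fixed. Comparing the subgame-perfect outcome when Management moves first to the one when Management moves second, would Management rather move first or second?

If Union leads: Management's best replies are Soft→N4, Hard→N2; Union's induced payoffs 5, -1; outcome (Soft, N4), payoffs (5, 10).
If Management leads: Union's best replies are N1→Hard, N2→Hard, N3→Soft, N4→Hard; Management's induced payoffs -3, 4, -2, -1; outcome (Hard, N2), payoffs (-1, 4).
Management gets 4 moving first and 10 moving second, so Management prefers to move second.

second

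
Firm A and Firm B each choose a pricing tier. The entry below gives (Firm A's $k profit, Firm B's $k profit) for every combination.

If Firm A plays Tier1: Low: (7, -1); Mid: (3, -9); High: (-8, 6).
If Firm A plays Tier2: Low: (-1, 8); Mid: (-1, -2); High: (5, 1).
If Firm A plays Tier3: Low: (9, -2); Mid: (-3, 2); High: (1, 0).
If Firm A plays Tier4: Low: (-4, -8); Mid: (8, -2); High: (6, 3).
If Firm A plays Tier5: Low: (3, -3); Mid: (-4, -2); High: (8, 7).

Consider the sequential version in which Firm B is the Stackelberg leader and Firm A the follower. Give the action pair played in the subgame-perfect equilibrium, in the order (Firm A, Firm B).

(Tier5, High)

Backward induction with Firm B moving first.
- Low: BR = Tier3, leader payoff -2.
- Mid: BR = Tier4, leader payoff -2.
- High: BR = Tier5, leader payoff 7.
Among -2, -2, 7, the best is 7 at High. Subgame-perfect outcome: (Tier5, High) with payoffs (8, 7).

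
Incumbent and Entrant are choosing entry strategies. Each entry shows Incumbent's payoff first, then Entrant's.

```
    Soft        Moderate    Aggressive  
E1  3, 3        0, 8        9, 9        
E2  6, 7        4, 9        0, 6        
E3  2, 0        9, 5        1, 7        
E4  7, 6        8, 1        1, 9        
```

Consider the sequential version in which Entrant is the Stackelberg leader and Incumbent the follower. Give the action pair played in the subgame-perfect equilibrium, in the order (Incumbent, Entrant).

(E1, Aggressive)

Work backward from Incumbent's decision.
- Soft: Incumbent compares 3, 6, 2, 7 and picks E4; Entrant would get 6.
- Moderate: Incumbent compares 0, 4, 9, 8 and picks E3; Entrant would get 5.
- Aggressive: Incumbent compares 9, 0, 1, 1 and picks E1; Entrant would get 9.
Maximizing over 6, 5, 9, Entrant chooses Aggressive. Subgame-perfect outcome: (E1, Aggressive) with payoffs (9, 9).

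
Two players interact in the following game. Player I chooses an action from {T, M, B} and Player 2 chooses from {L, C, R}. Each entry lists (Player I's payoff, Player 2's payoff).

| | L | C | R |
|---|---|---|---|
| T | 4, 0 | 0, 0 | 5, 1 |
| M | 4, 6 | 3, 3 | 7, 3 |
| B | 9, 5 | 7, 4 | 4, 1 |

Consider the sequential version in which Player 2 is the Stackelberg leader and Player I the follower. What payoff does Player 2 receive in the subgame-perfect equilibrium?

Backward induction with Player 2 moving first.
- L → Player I plays B (best of 4, 4, 9); Player 2 gets 5.
- C → Player I plays B (best of 0, 3, 7); Player 2 gets 4.
- R → Player I plays M (best of 5, 7, 4); Player 2 gets 3.
Among 5, 4, 3, the best is 5 at L. Subgame-perfect outcome: (B, L) with payoffs (9, 5).

5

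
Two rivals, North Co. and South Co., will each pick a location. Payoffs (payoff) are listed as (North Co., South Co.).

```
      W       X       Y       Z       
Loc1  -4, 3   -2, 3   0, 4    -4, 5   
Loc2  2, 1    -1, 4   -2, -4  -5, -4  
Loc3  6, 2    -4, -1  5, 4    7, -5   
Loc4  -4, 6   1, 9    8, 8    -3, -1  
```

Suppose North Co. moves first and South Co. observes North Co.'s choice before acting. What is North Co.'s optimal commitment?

Loc3

Work backward from South Co.'s decision.
- Loc1: BR = Z, leader payoff -4.
- Loc2: BR = X, leader payoff -1.
- Loc3: BR = Y, leader payoff 5.
- Loc4: BR = X, leader payoff 1.
Maximizing over -4, -1, 5, 1, North Co. chooses Loc3. Subgame-perfect outcome: (Loc3, Y) with payoffs (5, 4).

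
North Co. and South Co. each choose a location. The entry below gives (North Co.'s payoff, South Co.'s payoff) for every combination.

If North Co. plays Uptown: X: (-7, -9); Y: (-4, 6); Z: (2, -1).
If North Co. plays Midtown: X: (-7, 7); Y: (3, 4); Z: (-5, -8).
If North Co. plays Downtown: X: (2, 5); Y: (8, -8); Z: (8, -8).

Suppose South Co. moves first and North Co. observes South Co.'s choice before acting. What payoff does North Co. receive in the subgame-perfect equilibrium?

North Co. best-responds to each possible South Co. move:
- X: North Co. compares -7, -7, 2 and picks Downtown; South Co. would get 5.
- Y: North Co. compares -4, 3, 8 and picks Downtown; South Co. would get -8.
- Z: North Co. compares 2, -5, 8 and picks Downtown; South Co. would get -8.
Maximizing over 5, -8, -8, South Co. chooses X. Subgame-perfect outcome: (Downtown, X) with payoffs (2, 5).

2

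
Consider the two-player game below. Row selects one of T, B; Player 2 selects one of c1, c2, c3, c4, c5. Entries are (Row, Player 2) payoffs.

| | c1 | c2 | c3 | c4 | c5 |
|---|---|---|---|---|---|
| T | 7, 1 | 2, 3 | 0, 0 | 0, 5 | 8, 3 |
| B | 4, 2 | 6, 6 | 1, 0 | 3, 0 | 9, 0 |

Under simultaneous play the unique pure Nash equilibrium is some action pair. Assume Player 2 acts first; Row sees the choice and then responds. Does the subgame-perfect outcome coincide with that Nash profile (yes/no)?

Work backward from Row's decision.
- c1: BR = T, leader payoff 1.
- c2: BR = B, leader payoff 6.
- c3: BR = B, leader payoff 0.
- c4: BR = B, leader payoff 0.
- c5: BR = B, leader payoff 0.
Player 2's induced payoffs are 1, 6, 0, 0, 0, so Player 2 commits to c2. Subgame-perfect outcome: (B, c2) with payoffs (6, 6).
Under simultaneous play:
Row's best replies: c1→T; c2→B; c3→B; c4→B; c5→B.
Player 2's best replies: T→c4; B→c2.
Only (B, c2) has each player best-responding; Nash payoffs (6, 6).
Sequential outcome (B, c2) coincides with the Nash profile (B, c2).

yes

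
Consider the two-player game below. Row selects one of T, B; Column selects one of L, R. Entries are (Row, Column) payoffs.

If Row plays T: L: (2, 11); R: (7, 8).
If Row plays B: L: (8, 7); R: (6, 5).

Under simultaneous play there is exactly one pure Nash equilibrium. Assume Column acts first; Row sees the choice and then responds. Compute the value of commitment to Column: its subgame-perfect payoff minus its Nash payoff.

1

Backward induction with Column moving first.
- L → Row plays B (best of 2, 8); Column gets 7.
- R → Row plays T (best of 7, 6); Column gets 8.
Column's induced payoffs are 7, 8, so Column commits to R. Subgame-perfect outcome: (T, R) with payoffs (7, 8).
Now find the simultaneous Nash equilibrium.
Row's best replies: L→B; R→T.
Column's best replies: T→L; B→L.
Only (B, L) has each player best-responding; Nash payoffs (8, 7).
Column's commitment gain: 8 − 7 = 1.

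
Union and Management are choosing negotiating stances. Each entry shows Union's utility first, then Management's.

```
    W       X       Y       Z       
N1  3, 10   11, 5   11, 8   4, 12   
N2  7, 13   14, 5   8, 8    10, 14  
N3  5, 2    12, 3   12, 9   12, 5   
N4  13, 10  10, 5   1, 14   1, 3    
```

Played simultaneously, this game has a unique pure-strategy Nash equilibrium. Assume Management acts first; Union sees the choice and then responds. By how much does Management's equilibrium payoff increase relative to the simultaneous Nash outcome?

Work backward from Union's decision.
- W: Union compares 3, 7, 5, 13 and picks N4; Management would get 10.
- X: Union compares 11, 14, 12, 10 and picks N2; Management would get 5.
- Y: Union compares 11, 8, 12, 1 and picks N3; Management would get 9.
- Z: Union compares 4, 10, 12, 1 and picks N3; Management would get 5.
Management's induced payoffs are 10, 5, 9, 5, so Management commits to W. Subgame-perfect outcome: (N4, W) with payoffs (13, 10).
Now find the simultaneous Nash equilibrium.
Union's best replies: W→N4; X→N2; Y→N3; Z→N3.
Management's best replies: N1→Z; N2→Z; N3→Y; N4→Y.
The unique mutual best reply is (N3, Y), giving (12, 9).
Management's commitment gain: 10 − 9 = 1.

1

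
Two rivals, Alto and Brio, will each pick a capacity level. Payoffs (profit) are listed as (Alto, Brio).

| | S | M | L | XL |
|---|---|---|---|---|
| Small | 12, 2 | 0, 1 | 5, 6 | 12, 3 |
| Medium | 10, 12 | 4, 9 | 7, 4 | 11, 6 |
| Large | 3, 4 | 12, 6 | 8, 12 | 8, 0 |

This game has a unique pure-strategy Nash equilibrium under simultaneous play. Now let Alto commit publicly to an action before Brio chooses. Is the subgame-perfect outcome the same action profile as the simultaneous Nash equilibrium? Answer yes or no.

no

Brio best-responds to each possible Alto move:
- Small: Brio compares 2, 1, 6, 3 and picks L; Alto would get 5.
- Medium: Brio compares 12, 9, 4, 6 and picks S; Alto would get 10.
- Large: Brio compares 4, 6, 12, 0 and picks L; Alto would get 8.
Among 5, 10, 8, the best is 10 at Medium. Subgame-perfect outcome: (Medium, S) with payoffs (10, 12).
Under simultaneous play:
Alto's best replies: S→Small; M→Large; L→Large; XL→Small.
Brio's best replies: Small→L; Medium→S; Large→L.
The unique mutual best reply is (Large, L), giving (8, 12).
Sequential outcome (Medium, S) differs from the Nash profile (Large, L).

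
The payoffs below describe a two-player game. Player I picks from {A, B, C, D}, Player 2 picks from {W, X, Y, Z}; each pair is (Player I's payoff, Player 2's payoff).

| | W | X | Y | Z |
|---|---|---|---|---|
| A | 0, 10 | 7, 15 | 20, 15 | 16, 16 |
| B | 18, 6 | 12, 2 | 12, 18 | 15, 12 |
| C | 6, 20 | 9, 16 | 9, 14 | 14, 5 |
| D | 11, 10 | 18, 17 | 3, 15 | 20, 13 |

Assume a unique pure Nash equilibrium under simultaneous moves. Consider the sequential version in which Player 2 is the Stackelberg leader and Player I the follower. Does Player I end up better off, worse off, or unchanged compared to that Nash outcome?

Work backward from Player I's decision.
- W → Player I plays B (best of 0, 18, 6, 11); Player 2 gets 6.
- X → Player I plays D (best of 7, 12, 9, 18); Player 2 gets 17.
- Y → Player I plays A (best of 20, 12, 9, 3); Player 2 gets 15.
- Z → Player I plays D (best of 16, 15, 14, 20); Player 2 gets 13.
Player 2's induced payoffs are 6, 17, 15, 13, so Player 2 commits to X. Subgame-perfect outcome: (D, X) with payoffs (18, 17).
Under simultaneous play:
Player I's best replies: W→B; X→D; Y→A; Z→D.
Player 2's best replies: A→Z; B→Y; C→W; D→X.
Only (D, X) has each player best-responding; Nash payoffs (18, 17).
Player I earns 18 sequentially versus 18 at the Nash outcome: unchanged.

unchanged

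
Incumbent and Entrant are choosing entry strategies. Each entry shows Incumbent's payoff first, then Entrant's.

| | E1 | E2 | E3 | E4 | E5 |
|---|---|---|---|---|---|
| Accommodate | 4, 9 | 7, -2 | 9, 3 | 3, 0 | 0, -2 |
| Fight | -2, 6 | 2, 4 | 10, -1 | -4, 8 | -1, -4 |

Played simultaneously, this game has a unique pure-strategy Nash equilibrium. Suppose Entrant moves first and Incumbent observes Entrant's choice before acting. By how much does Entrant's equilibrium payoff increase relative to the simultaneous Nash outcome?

0

Backward induction with Entrant moving first.
- E1: Incumbent compares 4, -2 and picks Accommodate; Entrant would get 9.
- E2: Incumbent compares 7, 2 and picks Accommodate; Entrant would get -2.
- E3: Incumbent compares 9, 10 and picks Fight; Entrant would get -1.
- E4: Incumbent compares 3, -4 and picks Accommodate; Entrant would get 0.
- E5: Incumbent compares 0, -1 and picks Accommodate; Entrant would get -2.
Among 9, -2, -1, 0, -2, the best is 9 at E1. Subgame-perfect outcome: (Accommodate, E1) with payoffs (4, 9).
Under simultaneous play:
Incumbent's best replies: E1→Accommodate; E2→Accommodate; E3→Fight; E4→Accommodate; E5→Accommodate.
Entrant's best replies: Accommodate→E1; Fight→E4.
The unique mutual best reply is (Accommodate, E1), giving (4, 9).
Entrant's commitment gain: 9 − 9 = 0.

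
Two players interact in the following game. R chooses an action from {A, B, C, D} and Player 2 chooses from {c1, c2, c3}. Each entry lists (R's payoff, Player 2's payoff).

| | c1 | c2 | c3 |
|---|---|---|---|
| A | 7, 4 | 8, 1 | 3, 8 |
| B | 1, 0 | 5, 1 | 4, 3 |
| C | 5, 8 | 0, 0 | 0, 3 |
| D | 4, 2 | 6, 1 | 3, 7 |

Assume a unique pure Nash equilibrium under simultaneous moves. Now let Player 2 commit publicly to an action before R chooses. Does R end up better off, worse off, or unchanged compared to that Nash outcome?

better off

Solve by backward induction (Player 2 leads).
- c1: BR = A, leader payoff 4.
- c2: BR = A, leader payoff 1.
- c3: BR = B, leader payoff 3.
Among 4, 1, 3, the best is 4 at c1. Subgame-perfect outcome: (A, c1) with payoffs (7, 4).
Under simultaneous play:
R's best replies: c1→A; c2→A; c3→B.
Player 2's best replies: A→c3; B→c3; C→c1; D→c3.
Only (B, c3) has each player best-responding; Nash payoffs (4, 3).
R earns 7 sequentially versus 4 at the Nash outcome: better off.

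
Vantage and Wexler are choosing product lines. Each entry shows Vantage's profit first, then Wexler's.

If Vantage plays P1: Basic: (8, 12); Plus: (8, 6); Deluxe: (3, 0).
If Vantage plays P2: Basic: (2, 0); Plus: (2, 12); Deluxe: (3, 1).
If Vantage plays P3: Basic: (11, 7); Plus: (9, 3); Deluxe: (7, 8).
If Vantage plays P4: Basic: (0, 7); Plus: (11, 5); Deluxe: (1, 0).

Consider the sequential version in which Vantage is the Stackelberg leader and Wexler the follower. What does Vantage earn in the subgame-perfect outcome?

8

Solve by backward induction (Vantage leads).
- P1 → Wexler plays Basic (best of 12, 6, 0); Vantage gets 8.
- P2 → Wexler plays Plus (best of 0, 12, 1); Vantage gets 2.
- P3 → Wexler plays Deluxe (best of 7, 3, 8); Vantage gets 7.
- P4 → Wexler plays Basic (best of 7, 5, 0); Vantage gets 0.
Maximizing over 8, 2, 7, 0, Vantage chooses P1. Subgame-perfect outcome: (P1, Basic) with payoffs (8, 12).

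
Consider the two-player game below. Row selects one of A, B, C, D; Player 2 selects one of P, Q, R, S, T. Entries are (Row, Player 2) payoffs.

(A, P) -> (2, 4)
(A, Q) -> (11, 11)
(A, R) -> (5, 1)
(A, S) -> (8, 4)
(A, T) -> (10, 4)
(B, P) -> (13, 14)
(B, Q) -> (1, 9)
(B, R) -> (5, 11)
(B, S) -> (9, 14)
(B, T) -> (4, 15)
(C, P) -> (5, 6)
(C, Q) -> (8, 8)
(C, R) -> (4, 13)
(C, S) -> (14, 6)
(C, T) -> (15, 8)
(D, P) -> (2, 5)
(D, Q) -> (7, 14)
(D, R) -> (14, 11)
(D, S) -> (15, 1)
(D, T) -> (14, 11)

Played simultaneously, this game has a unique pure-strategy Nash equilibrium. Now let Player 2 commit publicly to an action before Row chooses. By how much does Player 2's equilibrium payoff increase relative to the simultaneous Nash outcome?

3

Solve by backward induction (Player 2 leads).
- P: Row compares 2, 13, 5, 2 and picks B; Player 2 would get 14.
- Q: Row compares 11, 1, 8, 7 and picks A; Player 2 would get 11.
- R: Row compares 5, 5, 4, 14 and picks D; Player 2 would get 11.
- S: Row compares 8, 9, 14, 15 and picks D; Player 2 would get 1.
- T: Row compares 10, 4, 15, 14 and picks C; Player 2 would get 8.
Among 14, 11, 11, 1, 8, the best is 14 at P. Subgame-perfect outcome: (B, P) with payoffs (13, 14).
For the simultaneous game, intersect best replies.
Row's best replies: P→B; Q→A; R→D; S→D; T→C.
Player 2's best replies: A→Q; B→T; C→R; D→Q.
Only (A, Q) has each player best-responding; Nash payoffs (11, 11).
Player 2's commitment gain: 14 − 11 = 3.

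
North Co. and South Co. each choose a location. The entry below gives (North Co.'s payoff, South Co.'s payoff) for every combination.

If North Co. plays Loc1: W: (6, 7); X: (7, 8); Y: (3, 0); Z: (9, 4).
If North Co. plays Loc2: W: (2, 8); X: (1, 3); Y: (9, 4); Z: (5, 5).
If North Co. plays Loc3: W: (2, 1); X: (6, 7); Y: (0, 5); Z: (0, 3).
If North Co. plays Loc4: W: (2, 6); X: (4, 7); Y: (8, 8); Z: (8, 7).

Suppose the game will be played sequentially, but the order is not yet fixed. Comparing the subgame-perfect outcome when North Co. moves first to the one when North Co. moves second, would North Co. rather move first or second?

If North Co. leads: South Co.'s best replies are Loc1→X, Loc2→W, Loc3→X, Loc4→Y; North Co.'s induced payoffs 7, 2, 6, 8; outcome (Loc4, Y), payoffs (8, 8).
If South Co. leads: North Co.'s best replies are W→Loc1, X→Loc1, Y→Loc2, Z→Loc1; South Co.'s induced payoffs 7, 8, 4, 4; outcome (Loc1, X), payoffs (7, 8).
North Co. gets 8 moving first and 7 moving second, so North Co. prefers to move first.

first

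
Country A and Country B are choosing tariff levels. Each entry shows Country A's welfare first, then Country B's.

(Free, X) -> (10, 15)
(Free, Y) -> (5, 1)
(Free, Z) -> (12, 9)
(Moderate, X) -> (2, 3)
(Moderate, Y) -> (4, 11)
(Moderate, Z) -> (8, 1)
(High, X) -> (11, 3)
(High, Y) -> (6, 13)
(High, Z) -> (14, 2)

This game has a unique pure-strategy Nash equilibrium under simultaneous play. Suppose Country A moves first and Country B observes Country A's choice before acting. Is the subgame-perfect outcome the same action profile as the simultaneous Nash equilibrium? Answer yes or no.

no

Country B best-responds to each possible Country A move:
- Free: Country B compares 15, 1, 9 and picks X; Country A would get 10.
- Moderate: Country B compares 3, 11, 1 and picks Y; Country A would get 4.
- High: Country B compares 3, 13, 2 and picks Y; Country A would get 6.
Maximizing over 10, 4, 6, Country A chooses Free. Subgame-perfect outcome: (Free, X) with payoffs (10, 15).
Now find the simultaneous Nash equilibrium.
Country A's best replies: X→High; Y→High; Z→High.
Country B's best replies: Free→X; Moderate→Y; High→Y.
Only (High, Y) has each player best-responding; Nash payoffs (6, 13).
Sequential outcome (Free, X) differs from the Nash profile (High, Y).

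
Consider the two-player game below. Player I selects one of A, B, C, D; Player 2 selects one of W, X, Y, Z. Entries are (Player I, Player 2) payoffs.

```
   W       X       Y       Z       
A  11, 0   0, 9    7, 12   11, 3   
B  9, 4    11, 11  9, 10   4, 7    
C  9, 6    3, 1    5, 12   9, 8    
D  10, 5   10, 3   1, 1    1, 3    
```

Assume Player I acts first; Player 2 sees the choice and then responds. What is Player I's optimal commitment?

Backward induction with Player I moving first.
- A: Player 2 compares 0, 9, 12, 3 and picks Y; Player I would get 7.
- B: Player 2 compares 4, 11, 10, 7 and picks X; Player I would get 11.
- C: Player 2 compares 6, 1, 12, 8 and picks Y; Player I would get 5.
- D: Player 2 compares 5, 3, 1, 3 and picks W; Player I would get 10.
Player I's induced payoffs are 7, 11, 5, 10, so Player I commits to B. Subgame-perfect outcome: (B, X) with payoffs (11, 11).

B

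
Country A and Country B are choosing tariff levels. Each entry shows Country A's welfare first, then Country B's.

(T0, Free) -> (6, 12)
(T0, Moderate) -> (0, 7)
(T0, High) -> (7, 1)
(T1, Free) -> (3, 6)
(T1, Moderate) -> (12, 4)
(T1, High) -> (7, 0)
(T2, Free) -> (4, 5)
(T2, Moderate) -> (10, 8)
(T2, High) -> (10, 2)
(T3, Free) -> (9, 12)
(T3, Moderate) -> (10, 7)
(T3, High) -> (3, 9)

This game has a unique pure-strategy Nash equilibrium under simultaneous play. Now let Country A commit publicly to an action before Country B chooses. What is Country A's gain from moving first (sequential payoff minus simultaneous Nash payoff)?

Solve by backward induction (Country A leads).
- T0 → Country B plays Free (best of 12, 7, 1); Country A gets 6.
- T1 → Country B plays Free (best of 6, 4, 0); Country A gets 3.
- T2 → Country B plays Moderate (best of 5, 8, 2); Country A gets 10.
- T3 → Country B plays Free (best of 12, 7, 9); Country A gets 9.
Among 6, 3, 10, 9, the best is 10 at T2. Subgame-perfect outcome: (T2, Moderate) with payoffs (10, 8).
For the simultaneous game, intersect best replies.
Country A's best replies: Free→T3; Moderate→T1; High→T2.
Country B's best replies: T0→Free; T1→Free; T2→Moderate; T3→Free.
Only (T3, Free) has each player best-responding; Nash payoffs (9, 12).
Country A's commitment gain: 10 − 9 = 1.

1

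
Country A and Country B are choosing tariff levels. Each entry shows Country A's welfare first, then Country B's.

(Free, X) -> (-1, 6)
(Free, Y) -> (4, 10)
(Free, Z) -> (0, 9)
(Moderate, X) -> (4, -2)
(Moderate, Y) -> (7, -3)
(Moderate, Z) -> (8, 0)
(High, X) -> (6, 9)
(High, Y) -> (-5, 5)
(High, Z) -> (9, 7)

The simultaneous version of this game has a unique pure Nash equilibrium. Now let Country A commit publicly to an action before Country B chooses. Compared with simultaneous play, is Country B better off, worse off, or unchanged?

worse off

Backward induction with Country A moving first.
- Free: BR = Y, leader payoff 4.
- Moderate: BR = Z, leader payoff 8.
- High: BR = X, leader payoff 6.
Among 4, 8, 6, the best is 8 at Moderate. Subgame-perfect outcome: (Moderate, Z) with payoffs (8, 0).
Under simultaneous play:
Country A's best replies: X→High; Y→Moderate; Z→High.
Country B's best replies: Free→Y; Moderate→Z; High→X.
Only (High, X) has each player best-responding; Nash payoffs (6, 9).
Country B earns 0 sequentially versus 9 at the Nash outcome: worse off.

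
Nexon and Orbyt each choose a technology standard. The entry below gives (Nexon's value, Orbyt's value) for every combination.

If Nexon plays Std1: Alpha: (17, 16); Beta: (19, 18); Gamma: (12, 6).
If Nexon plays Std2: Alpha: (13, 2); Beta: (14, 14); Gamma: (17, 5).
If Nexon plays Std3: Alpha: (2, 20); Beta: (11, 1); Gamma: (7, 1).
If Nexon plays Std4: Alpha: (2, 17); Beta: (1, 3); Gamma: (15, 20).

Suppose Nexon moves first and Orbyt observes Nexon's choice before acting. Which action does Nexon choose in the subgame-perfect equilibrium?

Std1

Backward induction with Nexon moving first.
- Std1: Orbyt compares 16, 18, 6 and picks Beta; Nexon would get 19.
- Std2: Orbyt compares 2, 14, 5 and picks Beta; Nexon would get 14.
- Std3: Orbyt compares 20, 1, 1 and picks Alpha; Nexon would get 2.
- Std4: Orbyt compares 17, 3, 20 and picks Gamma; Nexon would get 15.
Maximizing over 19, 14, 2, 15, Nexon chooses Std1. Subgame-perfect outcome: (Std1, Beta) with payoffs (19, 18).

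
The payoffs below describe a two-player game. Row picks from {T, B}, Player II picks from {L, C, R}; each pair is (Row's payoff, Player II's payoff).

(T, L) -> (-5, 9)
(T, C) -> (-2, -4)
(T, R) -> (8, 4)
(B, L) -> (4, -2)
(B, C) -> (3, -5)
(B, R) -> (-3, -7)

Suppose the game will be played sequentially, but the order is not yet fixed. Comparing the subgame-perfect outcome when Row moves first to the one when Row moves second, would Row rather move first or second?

If Row leads: Player II's best replies are T→L, B→L; Row's induced payoffs -5, 4; outcome (B, L), payoffs (4, -2).
If Player II leads: Row's best replies are L→B, C→B, R→T; Player II's induced payoffs -2, -5, 4; outcome (T, R), payoffs (8, 4).
Row gets 4 moving first and 8 moving second, so Row prefers to move second.

second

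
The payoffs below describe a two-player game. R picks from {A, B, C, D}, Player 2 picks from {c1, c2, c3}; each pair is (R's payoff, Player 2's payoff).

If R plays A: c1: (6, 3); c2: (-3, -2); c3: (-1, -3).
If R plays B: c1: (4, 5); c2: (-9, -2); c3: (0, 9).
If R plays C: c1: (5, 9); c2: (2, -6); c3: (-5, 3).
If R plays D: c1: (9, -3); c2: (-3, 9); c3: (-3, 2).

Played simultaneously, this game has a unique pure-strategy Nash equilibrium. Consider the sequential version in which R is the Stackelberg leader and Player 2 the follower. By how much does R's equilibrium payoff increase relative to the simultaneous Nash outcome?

Solve by backward induction (R leads).
- A: BR = c1, leader payoff 6.
- B: BR = c3, leader payoff 0.
- C: BR = c1, leader payoff 5.
- D: BR = c2, leader payoff -3.
Among 6, 0, 5, -3, the best is 6 at A. Subgame-perfect outcome: (A, c1) with payoffs (6, 3).
Under simultaneous play:
R's best replies: c1→D; c2→C; c3→B.
Player 2's best replies: A→c1; B→c3; C→c1; D→c2.
Only (B, c3) has each player best-responding; Nash payoffs (0, 9).
R's commitment gain: 6 − 0 = 6.

6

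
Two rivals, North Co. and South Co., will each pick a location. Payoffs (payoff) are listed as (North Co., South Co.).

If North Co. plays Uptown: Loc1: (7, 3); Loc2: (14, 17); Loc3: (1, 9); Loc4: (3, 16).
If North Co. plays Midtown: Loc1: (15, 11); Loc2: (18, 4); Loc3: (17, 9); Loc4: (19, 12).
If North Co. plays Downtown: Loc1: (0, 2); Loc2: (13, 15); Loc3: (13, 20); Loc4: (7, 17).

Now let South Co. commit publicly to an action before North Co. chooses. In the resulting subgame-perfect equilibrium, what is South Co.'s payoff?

12

North Co. best-responds to each possible South Co. move:
- Loc1: North Co. compares 7, 15, 0 and picks Midtown; South Co. would get 11.
- Loc2: North Co. compares 14, 18, 13 and picks Midtown; South Co. would get 4.
- Loc3: North Co. compares 1, 17, 13 and picks Midtown; South Co. would get 9.
- Loc4: North Co. compares 3, 19, 7 and picks Midtown; South Co. would get 12.
Among 11, 4, 9, 12, the best is 12 at Loc4. Subgame-perfect outcome: (Midtown, Loc4) with payoffs (19, 12).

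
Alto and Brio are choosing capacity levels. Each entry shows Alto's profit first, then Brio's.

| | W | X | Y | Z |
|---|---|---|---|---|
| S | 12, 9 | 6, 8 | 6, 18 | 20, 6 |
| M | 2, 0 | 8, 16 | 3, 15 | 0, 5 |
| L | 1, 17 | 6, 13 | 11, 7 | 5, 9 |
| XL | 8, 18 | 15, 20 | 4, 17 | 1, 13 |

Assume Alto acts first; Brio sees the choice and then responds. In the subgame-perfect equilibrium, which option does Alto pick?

Work backward from Brio's decision.
- S: BR = Y, leader payoff 6.
- M: BR = X, leader payoff 8.
- L: BR = W, leader payoff 1.
- XL: BR = X, leader payoff 15.
Among 6, 8, 1, 15, the best is 15 at XL. Subgame-perfect outcome: (XL, X) with payoffs (15, 20).

XL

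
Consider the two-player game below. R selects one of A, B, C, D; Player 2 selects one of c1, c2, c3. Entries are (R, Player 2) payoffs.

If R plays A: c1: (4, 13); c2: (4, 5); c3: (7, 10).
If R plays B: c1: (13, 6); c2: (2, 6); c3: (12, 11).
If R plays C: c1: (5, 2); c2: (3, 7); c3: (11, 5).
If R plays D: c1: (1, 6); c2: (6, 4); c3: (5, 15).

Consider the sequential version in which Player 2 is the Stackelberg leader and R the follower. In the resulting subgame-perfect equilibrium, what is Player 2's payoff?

Solve by backward induction (Player 2 leads).
- c1: BR = B, leader payoff 6.
- c2: BR = D, leader payoff 4.
- c3: BR = B, leader payoff 11.
Maximizing over 6, 4, 11, Player 2 chooses c3. Subgame-perfect outcome: (B, c3) with payoffs (12, 11).

11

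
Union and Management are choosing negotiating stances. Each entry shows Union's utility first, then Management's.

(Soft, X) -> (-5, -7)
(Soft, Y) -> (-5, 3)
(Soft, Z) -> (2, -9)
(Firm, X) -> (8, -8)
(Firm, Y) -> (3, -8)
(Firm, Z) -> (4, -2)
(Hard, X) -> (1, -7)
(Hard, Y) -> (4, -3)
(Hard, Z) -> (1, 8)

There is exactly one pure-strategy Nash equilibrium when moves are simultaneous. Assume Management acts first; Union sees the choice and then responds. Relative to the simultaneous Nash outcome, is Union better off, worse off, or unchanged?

unchanged

Solve by backward induction (Management leads).
- X: BR = Firm, leader payoff -8.
- Y: BR = Hard, leader payoff -3.
- Z: BR = Firm, leader payoff -2.
Management's induced payoffs are -8, -3, -2, so Management commits to Z. Subgame-perfect outcome: (Firm, Z) with payoffs (4, -2).
For the simultaneous game, intersect best replies.
Union's best replies: X→Firm; Y→Hard; Z→Firm.
Management's best replies: Soft→Y; Firm→Z; Hard→Z.
Only (Firm, Z) has each player best-responding; Nash payoffs (4, -2).
Union earns 4 sequentially versus 4 at the Nash outcome: unchanged.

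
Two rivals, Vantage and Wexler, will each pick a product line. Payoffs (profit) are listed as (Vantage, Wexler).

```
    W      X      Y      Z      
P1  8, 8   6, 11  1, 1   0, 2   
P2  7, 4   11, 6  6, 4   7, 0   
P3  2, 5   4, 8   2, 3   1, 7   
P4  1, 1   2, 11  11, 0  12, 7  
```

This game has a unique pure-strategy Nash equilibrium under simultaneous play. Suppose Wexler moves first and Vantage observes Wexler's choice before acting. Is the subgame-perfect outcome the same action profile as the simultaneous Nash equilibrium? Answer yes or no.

Vantage best-responds to each possible Wexler move:
- W → Vantage plays P1 (best of 8, 7, 2, 1); Wexler gets 8.
- X → Vantage plays P2 (best of 6, 11, 4, 2); Wexler gets 6.
- Y → Vantage plays P4 (best of 1, 6, 2, 11); Wexler gets 0.
- Z → Vantage plays P4 (best of 0, 7, 1, 12); Wexler gets 7.
Among 8, 6, 0, 7, the best is 8 at W. Subgame-perfect outcome: (P1, W) with payoffs (8, 8).
Now find the simultaneous Nash equilibrium.
Vantage's best replies: W→P1; X→P2; Y→P4; Z→P4.
Wexler's best replies: P1→X; P2→X; P3→X; P4→X.
Only (P2, X) has each player best-responding; Nash payoffs (11, 6).
Sequential outcome (P1, W) differs from the Nash profile (P2, X).

no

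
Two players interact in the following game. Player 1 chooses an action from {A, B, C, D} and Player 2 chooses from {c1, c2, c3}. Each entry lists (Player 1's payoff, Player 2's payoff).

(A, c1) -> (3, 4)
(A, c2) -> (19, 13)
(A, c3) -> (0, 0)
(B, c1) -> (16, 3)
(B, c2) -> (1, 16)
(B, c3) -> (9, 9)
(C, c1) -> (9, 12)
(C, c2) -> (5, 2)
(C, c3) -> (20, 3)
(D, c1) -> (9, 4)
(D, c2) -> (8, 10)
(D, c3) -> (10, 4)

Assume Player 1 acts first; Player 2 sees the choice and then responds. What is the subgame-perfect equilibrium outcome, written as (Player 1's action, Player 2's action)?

(A, c2)

Work backward from Player 2's decision.
- A: BR = c2, leader payoff 19.
- B: BR = c2, leader payoff 1.
- C: BR = c1, leader payoff 9.
- D: BR = c2, leader payoff 8.
Maximizing over 19, 1, 9, 8, Player 1 chooses A. Subgame-perfect outcome: (A, c2) with payoffs (19, 13).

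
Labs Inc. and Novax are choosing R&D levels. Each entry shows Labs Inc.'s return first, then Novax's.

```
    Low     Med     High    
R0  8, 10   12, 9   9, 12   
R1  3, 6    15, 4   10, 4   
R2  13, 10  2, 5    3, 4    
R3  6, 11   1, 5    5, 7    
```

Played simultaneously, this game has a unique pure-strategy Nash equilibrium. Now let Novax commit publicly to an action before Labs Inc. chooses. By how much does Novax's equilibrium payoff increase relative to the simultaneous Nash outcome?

0

Work backward from Labs Inc.'s decision.
- Low: Labs Inc. compares 8, 3, 13, 6 and picks R2; Novax would get 10.
- Med: Labs Inc. compares 12, 15, 2, 1 and picks R1; Novax would get 4.
- High: Labs Inc. compares 9, 10, 3, 5 and picks R1; Novax would get 4.
Maximizing over 10, 4, 4, Novax chooses Low. Subgame-perfect outcome: (R2, Low) with payoffs (13, 10).
Under simultaneous play:
Labs Inc.'s best replies: Low→R2; Med→R1; High→R1.
Novax's best replies: R0→High; R1→Low; R2→Low; R3→Low.
Only (R2, Low) has each player best-responding; Nash payoffs (13, 10).
Novax's commitment gain: 10 − 10 = 0.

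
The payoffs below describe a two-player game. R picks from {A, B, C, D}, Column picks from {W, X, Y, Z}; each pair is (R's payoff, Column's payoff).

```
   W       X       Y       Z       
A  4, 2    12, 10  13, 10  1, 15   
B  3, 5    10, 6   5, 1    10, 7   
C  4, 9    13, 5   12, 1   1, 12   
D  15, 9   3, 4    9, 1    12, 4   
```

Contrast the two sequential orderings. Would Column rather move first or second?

first

If R leads: Column's best replies are A→Z, B→Z, C→Z, D→W; R's induced payoffs 1, 10, 1, 15; outcome (D, W), payoffs (15, 9).
If Column leads: R's best replies are W→D, X→C, Y→A, Z→D; Column's induced payoffs 9, 5, 10, 4; outcome (A, Y), payoffs (13, 10).
Column gets 10 moving first and 9 moving second, so Column prefers to move first.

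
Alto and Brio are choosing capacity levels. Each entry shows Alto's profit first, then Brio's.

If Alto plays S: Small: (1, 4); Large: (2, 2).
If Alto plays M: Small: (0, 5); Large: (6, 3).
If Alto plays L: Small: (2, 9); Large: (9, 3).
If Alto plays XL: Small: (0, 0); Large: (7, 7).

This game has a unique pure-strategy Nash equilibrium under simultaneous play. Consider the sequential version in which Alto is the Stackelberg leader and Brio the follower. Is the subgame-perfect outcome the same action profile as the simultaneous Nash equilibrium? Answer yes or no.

no

Solve by backward induction (Alto leads).
- S → Brio plays Small (best of 4, 2); Alto gets 1.
- M → Brio plays Small (best of 5, 3); Alto gets 0.
- L → Brio plays Small (best of 9, 3); Alto gets 2.
- XL → Brio plays Large (best of 0, 7); Alto gets 7.
Among 1, 0, 2, 7, the best is 7 at XL. Subgame-perfect outcome: (XL, Large) with payoffs (7, 7).
For the simultaneous game, intersect best replies.
Alto's best replies: Small→L; Large→L.
Brio's best replies: S→Small; M→Small; L→Small; XL→Large.
Only (L, Small) has each player best-responding; Nash payoffs (2, 9).
Sequential outcome (XL, Large) differs from the Nash profile (L, Small).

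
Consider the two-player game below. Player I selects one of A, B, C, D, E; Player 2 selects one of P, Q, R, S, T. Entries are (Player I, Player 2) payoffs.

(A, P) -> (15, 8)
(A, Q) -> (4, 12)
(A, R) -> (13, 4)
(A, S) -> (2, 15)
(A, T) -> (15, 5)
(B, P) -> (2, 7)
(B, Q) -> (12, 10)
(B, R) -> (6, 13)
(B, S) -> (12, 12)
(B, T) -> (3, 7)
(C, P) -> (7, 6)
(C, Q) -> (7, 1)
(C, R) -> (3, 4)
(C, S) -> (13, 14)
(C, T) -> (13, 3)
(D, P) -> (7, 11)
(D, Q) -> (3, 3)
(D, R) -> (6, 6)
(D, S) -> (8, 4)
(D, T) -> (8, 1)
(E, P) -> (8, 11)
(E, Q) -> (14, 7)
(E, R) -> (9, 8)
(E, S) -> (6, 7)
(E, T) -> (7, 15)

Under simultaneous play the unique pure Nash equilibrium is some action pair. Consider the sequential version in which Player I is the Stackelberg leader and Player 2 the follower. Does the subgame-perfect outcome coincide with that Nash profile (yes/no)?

yes

Player 2 best-responds to each possible Player I move:
- A → Player 2 plays S (best of 8, 12, 4, 15, 5); Player I gets 2.
- B → Player 2 plays R (best of 7, 10, 13, 12, 7); Player I gets 6.
- C → Player 2 plays S (best of 6, 1, 4, 14, 3); Player I gets 13.
- D → Player 2 plays P (best of 11, 3, 6, 4, 1); Player I gets 7.
- E → Player 2 plays T (best of 11, 7, 8, 7, 15); Player I gets 7.
Player I's induced payoffs are 2, 6, 13, 7, 7, so Player I commits to C. Subgame-perfect outcome: (C, S) with payoffs (13, 14).
For the simultaneous game, intersect best replies.
Player I's best replies: P→A; Q→E; R→A; S→C; T→A.
Player 2's best replies: A→S; B→R; C→S; D→P; E→T.
Only (C, S) has each player best-responding; Nash payoffs (13, 14).
Sequential outcome (C, S) coincides with the Nash profile (C, S).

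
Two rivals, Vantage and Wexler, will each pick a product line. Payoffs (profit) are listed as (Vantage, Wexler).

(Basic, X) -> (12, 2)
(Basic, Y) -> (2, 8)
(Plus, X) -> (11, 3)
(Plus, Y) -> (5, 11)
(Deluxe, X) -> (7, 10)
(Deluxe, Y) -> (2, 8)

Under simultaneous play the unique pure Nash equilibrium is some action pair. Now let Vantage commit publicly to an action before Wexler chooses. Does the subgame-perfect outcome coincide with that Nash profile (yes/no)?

no

Solve by backward induction (Vantage leads).
- Basic → Wexler plays Y (best of 2, 8); Vantage gets 2.
- Plus → Wexler plays Y (best of 3, 11); Vantage gets 5.
- Deluxe → Wexler plays X (best of 10, 8); Vantage gets 7.
Among 2, 5, 7, the best is 7 at Deluxe. Subgame-perfect outcome: (Deluxe, X) with payoffs (7, 10).
Now find the simultaneous Nash equilibrium.
Vantage's best replies: X→Basic; Y→Plus.
Wexler's best replies: Basic→Y; Plus→Y; Deluxe→X.
The unique mutual best reply is (Plus, Y), giving (5, 11).
Sequential outcome (Deluxe, X) differs from the Nash profile (Plus, Y).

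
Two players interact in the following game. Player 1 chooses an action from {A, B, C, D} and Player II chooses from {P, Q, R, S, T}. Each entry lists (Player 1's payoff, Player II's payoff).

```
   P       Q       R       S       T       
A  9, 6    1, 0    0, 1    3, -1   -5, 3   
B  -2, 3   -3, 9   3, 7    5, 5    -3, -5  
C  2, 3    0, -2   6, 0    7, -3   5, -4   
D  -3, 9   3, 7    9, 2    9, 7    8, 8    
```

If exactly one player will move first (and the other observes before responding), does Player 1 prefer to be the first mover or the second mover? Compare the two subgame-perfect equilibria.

first

If Player 1 leads: Player II's best replies are A→P, B→Q, C→P, D→P; Player 1's induced payoffs 9, -3, 2, -3; outcome (A, P), payoffs (9, 6).
If Player II leads: Player 1's best replies are P→A, Q→D, R→D, S→D, T→D; Player II's induced payoffs 6, 7, 2, 7, 8; outcome (D, T), payoffs (8, 8).
Player 1 gets 9 moving first and 8 moving second, so Player 1 prefers to move first.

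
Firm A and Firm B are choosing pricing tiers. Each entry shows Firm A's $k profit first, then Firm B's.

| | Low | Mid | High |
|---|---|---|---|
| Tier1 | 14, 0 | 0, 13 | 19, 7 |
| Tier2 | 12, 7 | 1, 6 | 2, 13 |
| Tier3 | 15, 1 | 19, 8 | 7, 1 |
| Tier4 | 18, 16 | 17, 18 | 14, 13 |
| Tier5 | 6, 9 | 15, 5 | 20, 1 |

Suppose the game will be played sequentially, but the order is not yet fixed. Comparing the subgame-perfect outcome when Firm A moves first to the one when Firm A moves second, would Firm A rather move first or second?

If Firm A leads: Firm B's best replies are Tier1→Mid, Tier2→High, Tier3→Mid, Tier4→Mid, Tier5→Low; Firm A's induced payoffs 0, 2, 19, 17, 6; outcome (Tier3, Mid), payoffs (19, 8).
If Firm B leads: Firm A's best replies are Low→Tier4, Mid→Tier3, High→Tier5; Firm B's induced payoffs 16, 8, 1; outcome (Tier4, Low), payoffs (18, 16).
Firm A gets 19 moving first and 18 moving second, so Firm A prefers to move first.

first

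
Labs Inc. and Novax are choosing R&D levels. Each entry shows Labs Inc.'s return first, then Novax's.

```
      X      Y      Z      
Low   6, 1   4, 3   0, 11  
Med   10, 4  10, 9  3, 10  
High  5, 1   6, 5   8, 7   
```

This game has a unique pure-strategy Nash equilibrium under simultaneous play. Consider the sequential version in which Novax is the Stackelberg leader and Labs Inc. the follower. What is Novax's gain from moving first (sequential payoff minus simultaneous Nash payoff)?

2

Work backward from Labs Inc.'s decision.
- X: Labs Inc. compares 6, 10, 5 and picks Med; Novax would get 4.
- Y: Labs Inc. compares 4, 10, 6 and picks Med; Novax would get 9.
- Z: Labs Inc. compares 0, 3, 8 and picks High; Novax would get 7.
Novax's induced payoffs are 4, 9, 7, so Novax commits to Y. Subgame-perfect outcome: (Med, Y) with payoffs (10, 9).
For the simultaneous game, intersect best replies.
Labs Inc.'s best replies: X→Med; Y→Med; Z→High.
Novax's best replies: Low→Z; Med→Z; High→Z.
The unique mutual best reply is (High, Z), giving (8, 7).
Novax's commitment gain: 9 − 7 = 2.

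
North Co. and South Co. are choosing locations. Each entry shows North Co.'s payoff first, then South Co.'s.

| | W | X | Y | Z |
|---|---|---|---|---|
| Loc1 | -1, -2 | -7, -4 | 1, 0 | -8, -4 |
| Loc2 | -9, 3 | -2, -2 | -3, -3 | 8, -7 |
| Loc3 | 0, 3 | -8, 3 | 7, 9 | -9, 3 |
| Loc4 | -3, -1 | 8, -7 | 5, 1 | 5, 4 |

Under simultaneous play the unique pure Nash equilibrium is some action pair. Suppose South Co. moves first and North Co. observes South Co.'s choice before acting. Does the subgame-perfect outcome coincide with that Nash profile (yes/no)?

yes

North Co. best-responds to each possible South Co. move:
- W: BR = Loc3, leader payoff 3.
- X: BR = Loc4, leader payoff -7.
- Y: BR = Loc3, leader payoff 9.
- Z: BR = Loc2, leader payoff -7.
South Co.'s induced payoffs are 3, -7, 9, -7, so South Co. commits to Y. Subgame-perfect outcome: (Loc3, Y) with payoffs (7, 9).
For the simultaneous game, intersect best replies.
North Co.'s best replies: W→Loc3; X→Loc4; Y→Loc3; Z→Loc2.
South Co.'s best replies: Loc1→Y; Loc2→W; Loc3→Y; Loc4→Z.
The unique mutual best reply is (Loc3, Y), giving (7, 9).
Sequential outcome (Loc3, Y) coincides with the Nash profile (Loc3, Y).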